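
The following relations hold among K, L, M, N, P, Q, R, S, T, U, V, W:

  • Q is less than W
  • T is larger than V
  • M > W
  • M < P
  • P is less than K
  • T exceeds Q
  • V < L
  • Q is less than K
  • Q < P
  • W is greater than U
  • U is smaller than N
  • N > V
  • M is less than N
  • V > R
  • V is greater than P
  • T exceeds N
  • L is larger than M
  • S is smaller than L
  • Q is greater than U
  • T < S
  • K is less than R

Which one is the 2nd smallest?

The consecutive relations fix a unique order: U < Q < W < M < P < K < R < V < N < T < S < L.
The 2nd smallest is Q.

Q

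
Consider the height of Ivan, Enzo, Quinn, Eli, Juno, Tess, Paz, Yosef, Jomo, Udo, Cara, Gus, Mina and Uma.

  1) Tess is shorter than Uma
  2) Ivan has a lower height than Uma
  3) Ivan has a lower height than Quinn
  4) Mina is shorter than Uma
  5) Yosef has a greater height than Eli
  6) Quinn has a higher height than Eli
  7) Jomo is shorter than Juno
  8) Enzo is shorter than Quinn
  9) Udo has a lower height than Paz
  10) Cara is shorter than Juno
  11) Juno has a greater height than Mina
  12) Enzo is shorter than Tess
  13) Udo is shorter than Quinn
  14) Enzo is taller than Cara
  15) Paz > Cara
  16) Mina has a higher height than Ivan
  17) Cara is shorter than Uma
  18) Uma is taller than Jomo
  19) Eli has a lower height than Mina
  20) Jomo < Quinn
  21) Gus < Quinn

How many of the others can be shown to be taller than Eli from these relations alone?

The elements the relations force above Eli are Yosef, Quinn, Mina, Juno, Uma — no chain reaches any other.
That is 5.

5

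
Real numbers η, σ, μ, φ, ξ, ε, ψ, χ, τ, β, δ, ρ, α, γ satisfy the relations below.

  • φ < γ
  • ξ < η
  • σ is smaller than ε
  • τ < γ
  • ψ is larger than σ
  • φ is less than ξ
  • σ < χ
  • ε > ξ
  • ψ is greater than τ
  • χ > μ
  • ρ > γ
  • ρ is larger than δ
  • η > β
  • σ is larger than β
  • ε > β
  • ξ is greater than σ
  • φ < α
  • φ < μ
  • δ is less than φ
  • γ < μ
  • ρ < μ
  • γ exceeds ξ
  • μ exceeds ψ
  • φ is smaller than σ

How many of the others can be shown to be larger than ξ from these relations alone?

6

Directly above ξ: γ, η, ε.
One step further: ρ, μ (5 so far).
One step further: χ (6 so far).
Nothing else is reachable above ξ; 6 in all.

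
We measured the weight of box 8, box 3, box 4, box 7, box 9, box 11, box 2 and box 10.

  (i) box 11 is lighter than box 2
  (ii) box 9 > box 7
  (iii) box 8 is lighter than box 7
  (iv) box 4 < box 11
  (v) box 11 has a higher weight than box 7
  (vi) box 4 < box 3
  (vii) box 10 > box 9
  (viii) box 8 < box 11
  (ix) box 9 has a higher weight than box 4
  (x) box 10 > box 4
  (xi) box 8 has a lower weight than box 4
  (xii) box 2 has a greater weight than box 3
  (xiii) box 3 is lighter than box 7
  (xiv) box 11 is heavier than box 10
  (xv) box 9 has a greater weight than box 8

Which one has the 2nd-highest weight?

box 11

The consecutive relations fix a unique order: box 8 < box 4 < box 3 < box 7 < box 9 < box 10 < box 11 < box 2.
Counting 2 from the largest end gives box 11.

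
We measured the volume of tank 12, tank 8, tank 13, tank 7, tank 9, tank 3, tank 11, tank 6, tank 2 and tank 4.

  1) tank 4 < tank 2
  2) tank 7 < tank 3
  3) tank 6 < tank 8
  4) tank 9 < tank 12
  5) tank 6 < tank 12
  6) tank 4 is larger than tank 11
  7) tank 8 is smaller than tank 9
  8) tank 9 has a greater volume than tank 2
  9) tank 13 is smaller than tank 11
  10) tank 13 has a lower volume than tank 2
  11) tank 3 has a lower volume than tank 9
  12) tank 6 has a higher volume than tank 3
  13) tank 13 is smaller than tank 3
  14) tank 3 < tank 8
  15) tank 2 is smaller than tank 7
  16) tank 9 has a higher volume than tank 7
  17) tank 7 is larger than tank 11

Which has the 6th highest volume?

Chaining the given pairs: tank 13 < tank 11 < tank 4 < tank 2 < tank 7 < tank 3 < tank 6 < tank 8 < tank 9 < tank 12.
Counting 6 from the largest end gives tank 7.

tank 7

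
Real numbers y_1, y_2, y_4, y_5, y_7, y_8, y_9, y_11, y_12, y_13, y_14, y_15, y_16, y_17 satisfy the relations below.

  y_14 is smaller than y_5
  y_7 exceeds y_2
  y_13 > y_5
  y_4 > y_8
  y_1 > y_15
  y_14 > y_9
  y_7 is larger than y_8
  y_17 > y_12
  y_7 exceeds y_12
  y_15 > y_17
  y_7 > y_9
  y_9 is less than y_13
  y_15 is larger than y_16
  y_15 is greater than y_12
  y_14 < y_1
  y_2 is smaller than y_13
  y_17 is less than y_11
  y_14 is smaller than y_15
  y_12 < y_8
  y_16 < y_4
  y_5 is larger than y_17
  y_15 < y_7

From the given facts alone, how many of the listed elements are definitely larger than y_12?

Directly above y_12: y_8, y_17, y_15, y_7.
One step further: y_5, y_11, y_4, y_1 (8 so far).
One step further: y_13 (9 so far).
No other element is forced above y_12 by the given relations, so the count is 9.

9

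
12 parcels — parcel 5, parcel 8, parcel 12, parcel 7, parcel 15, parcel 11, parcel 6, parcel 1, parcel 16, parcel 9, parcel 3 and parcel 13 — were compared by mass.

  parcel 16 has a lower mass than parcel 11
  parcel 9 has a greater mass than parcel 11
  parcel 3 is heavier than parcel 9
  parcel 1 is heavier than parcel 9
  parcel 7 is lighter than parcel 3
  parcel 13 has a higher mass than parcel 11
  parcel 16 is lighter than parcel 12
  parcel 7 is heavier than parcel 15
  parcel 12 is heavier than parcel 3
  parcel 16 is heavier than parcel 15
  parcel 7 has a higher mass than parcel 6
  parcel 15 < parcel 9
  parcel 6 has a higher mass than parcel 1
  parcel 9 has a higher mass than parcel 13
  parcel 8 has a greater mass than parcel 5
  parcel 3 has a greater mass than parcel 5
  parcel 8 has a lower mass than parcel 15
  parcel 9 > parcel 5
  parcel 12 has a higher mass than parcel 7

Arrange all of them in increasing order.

Each adjacent pair is fixed by a given relation: parcel 5 < parcel 8; parcel 8 < parcel 15; parcel 15 < parcel 16; parcel 16 < parcel 11; parcel 11 < parcel 13; parcel 13 < parcel 9; parcel 9 < parcel 1; parcel 1 < parcel 6; parcel 6 < parcel 7; parcel 7 < parcel 3; parcel 3 < parcel 12. Chaining them end to end gives the full order.

parcel 5 < parcel 8 < parcel 15 < parcel 16 < parcel 11 < parcel 13 < parcel 9 < parcel 1 < parcel 6 < parcel 7 < parcel 3 < parcel 12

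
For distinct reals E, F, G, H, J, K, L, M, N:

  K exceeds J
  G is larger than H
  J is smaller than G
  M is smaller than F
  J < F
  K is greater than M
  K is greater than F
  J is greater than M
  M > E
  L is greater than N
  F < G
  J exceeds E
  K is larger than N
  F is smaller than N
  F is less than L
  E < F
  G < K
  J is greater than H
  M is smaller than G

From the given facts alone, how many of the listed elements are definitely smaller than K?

Directly below K: M, J, F, G, N.
One step further: H, E (7 so far).
Nothing else is reachable below K; 7 in all.

7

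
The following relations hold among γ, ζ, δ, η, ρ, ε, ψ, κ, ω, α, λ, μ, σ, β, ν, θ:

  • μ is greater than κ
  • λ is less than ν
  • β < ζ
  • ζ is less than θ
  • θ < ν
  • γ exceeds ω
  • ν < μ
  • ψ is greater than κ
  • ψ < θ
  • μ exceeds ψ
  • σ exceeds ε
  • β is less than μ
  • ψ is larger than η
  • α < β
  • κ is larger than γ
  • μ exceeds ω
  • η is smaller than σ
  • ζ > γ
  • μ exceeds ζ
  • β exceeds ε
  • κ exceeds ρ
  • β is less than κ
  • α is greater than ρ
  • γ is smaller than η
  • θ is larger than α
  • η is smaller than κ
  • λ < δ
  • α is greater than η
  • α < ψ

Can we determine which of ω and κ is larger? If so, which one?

ω < γ < η < α < β < κ, by transitivity through γ, η, α, β.
So κ is larger.

κ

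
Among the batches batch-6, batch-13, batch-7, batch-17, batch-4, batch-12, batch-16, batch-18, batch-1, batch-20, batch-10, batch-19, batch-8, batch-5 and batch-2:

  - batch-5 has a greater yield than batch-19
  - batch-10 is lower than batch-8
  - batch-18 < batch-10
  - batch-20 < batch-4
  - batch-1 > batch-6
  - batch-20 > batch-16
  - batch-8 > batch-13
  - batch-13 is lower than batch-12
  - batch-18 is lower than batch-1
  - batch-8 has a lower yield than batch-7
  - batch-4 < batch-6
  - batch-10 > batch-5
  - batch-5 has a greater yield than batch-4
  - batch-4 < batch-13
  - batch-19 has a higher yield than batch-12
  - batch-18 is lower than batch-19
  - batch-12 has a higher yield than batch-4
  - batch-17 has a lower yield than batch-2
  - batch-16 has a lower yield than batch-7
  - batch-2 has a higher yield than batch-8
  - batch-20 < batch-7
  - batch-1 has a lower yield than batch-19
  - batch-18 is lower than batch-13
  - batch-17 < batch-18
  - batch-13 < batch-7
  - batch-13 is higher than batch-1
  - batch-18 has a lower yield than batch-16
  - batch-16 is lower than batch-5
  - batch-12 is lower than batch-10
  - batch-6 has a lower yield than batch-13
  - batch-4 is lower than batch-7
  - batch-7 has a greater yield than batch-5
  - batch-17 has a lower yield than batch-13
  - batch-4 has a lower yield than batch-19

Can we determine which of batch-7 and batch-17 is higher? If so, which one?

batch-7

Following the relations from batch-17: batch-17 < batch-18 < batch-16 < batch-20 < batch-4 < batch-6 < batch-1 < batch-13 < batch-12 < batch-19 < batch-5 < batch-10 < batch-8 < batch-7.
So batch-7 is higher.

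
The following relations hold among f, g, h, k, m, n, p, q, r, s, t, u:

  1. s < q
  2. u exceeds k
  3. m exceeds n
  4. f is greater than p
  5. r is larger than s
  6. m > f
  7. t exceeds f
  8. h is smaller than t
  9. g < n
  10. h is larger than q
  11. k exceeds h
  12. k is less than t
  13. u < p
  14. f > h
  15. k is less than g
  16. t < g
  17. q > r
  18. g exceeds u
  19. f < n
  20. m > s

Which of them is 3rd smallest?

q

The consecutive relations fix a unique order: s < r < q < h < k < u < p < f < t < g < n < m.
Counting 3 from the smallest end gives q.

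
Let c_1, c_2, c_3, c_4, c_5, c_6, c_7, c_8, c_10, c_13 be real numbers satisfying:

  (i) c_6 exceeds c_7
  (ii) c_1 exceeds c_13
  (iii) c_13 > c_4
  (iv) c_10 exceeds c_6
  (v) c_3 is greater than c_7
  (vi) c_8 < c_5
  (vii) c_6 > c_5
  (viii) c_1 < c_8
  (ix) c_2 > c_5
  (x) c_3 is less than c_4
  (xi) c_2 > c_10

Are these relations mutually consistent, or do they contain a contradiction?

Every relation is compatible with c_7 < c_3 < c_4 < c_13 < c_1 < c_8 < c_5 < c_6 < c_10 < c_2; the set is consistent.

consistent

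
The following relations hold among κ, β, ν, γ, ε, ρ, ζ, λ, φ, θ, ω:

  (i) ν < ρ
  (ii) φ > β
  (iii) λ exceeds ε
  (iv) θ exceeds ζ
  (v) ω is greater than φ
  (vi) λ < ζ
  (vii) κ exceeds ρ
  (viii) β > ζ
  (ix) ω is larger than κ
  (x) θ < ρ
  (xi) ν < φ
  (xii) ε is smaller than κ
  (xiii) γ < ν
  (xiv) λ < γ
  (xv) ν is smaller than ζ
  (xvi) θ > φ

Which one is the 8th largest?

ν

Chaining the given pairs: ε < λ < γ < ν < ζ < β < φ < θ < ρ < κ < ω.
The 8th largest is ν.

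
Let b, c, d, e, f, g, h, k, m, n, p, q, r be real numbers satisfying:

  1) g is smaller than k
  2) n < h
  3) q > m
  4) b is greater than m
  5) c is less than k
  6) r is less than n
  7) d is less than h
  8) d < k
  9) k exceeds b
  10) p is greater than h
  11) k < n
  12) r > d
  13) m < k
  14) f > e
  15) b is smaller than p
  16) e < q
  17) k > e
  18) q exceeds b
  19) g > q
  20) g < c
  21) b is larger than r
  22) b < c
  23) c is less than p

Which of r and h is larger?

h

r < b and b < q give r < q.
With q < g: r < b < q < g.
With g < c: r < b < q < g < c.
With c < k: r < b < q < g < c < k.
With k < n: r < b < q < g < c < k < n.
Then n < h extends the chain to h.
So r < h; h is the larger of the two.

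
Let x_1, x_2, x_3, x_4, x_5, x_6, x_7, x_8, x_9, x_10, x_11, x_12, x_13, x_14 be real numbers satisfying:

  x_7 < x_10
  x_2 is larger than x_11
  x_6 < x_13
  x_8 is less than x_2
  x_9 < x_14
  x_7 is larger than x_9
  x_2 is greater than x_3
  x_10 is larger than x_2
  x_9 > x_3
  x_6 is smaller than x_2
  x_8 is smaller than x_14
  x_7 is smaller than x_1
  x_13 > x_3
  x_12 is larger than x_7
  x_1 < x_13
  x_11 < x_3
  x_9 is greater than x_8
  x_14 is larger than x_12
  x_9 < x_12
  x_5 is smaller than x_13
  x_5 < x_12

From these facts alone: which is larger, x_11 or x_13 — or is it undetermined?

Link the given pairs in sequence: x_11 < x_3; x_3 < x_9; x_9 < x_7; x_7 < x_1; x_1 < x_13.
Chaining these gives x_11 < x_3 < x_9 < x_7 < x_1 < x_13.
So x_13 is larger.

x_13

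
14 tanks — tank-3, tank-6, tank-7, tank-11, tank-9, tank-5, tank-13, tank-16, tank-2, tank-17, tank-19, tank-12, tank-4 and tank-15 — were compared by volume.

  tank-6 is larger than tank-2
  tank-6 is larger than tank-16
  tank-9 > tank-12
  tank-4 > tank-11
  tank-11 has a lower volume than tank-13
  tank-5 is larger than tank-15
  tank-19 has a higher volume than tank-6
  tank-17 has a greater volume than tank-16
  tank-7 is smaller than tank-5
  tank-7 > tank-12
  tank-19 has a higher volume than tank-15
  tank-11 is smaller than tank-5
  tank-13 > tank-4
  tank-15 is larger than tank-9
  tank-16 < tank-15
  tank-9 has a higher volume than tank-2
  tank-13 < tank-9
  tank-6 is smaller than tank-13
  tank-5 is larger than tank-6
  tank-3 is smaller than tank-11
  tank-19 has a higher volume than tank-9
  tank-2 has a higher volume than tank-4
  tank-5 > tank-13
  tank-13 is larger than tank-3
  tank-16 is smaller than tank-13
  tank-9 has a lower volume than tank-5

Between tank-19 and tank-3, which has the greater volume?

tank-3 < tank-11 < tank-4 < tank-2 < tank-6 < tank-13 < tank-9 < tank-15 < tank-19, by transitivity through tank-11, tank-4, tank-2, tank-6, tank-13, tank-9, tank-15.
So tank-3 < tank-19; tank-19 is the larger of the two.

tank-19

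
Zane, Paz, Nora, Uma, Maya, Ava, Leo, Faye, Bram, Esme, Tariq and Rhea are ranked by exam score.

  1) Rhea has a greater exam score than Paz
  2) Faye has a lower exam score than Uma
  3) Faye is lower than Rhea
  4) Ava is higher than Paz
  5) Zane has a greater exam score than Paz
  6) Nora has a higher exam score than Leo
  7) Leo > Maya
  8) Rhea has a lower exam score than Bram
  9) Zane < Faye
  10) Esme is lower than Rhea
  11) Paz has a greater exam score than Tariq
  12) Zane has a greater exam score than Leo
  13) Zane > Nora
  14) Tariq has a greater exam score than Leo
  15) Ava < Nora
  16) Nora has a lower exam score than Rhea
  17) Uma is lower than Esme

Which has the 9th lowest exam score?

Uma

The consecutive relations fix a unique order: Maya < Leo < Tariq < Paz < Ava < Nora < Zane < Faye < Uma < Esme < Rhea < Bram.
Counting 9 from the smallest end gives Uma.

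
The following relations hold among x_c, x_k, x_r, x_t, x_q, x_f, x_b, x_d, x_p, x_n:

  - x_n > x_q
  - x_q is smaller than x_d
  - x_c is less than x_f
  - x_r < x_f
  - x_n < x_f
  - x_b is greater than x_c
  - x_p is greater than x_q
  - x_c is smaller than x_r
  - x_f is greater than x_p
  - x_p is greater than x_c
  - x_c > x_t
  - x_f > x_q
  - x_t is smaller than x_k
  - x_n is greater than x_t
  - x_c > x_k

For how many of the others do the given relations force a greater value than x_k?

From x_k the given relations immediately reach x_c.
From those, x_b, x_r, x_p, x_f — 5 in total.
No other element is forced above x_k by the given relations, so the count is 5.

5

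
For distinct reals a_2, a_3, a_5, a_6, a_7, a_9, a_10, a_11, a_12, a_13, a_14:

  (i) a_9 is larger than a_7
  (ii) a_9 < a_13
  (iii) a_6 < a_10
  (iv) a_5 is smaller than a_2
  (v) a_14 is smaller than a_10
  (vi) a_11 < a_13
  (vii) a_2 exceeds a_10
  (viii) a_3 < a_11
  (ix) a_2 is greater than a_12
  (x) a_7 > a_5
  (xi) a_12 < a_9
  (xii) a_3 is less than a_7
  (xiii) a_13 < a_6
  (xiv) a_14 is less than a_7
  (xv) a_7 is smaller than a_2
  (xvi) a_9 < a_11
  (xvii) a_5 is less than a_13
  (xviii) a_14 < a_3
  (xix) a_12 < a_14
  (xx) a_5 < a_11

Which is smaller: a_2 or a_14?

a_14 < a_3 and a_3 < a_7 give a_14 < a_7.
Then a_7 < a_9 extends the chain to a_9.
With a_9 < a_11: a_14 < a_3 < a_7 < a_9 < a_11.
With a_11 < a_13: a_14 < a_3 < a_7 < a_9 < a_11 < a_13.
With a_13 < a_6: a_14 < a_3 < a_7 < a_9 < a_11 < a_13 < a_6.
With a_6 < a_10: a_14 < a_3 < a_7 < a_9 < a_11 < a_13 < a_6 < a_10.
With a_10 < a_2: a_14 < a_3 < a_7 < a_9 < a_11 < a_13 < a_6 < a_10 < a_2.
So a_14 < a_2; a_14 is the smaller of the two.

a_14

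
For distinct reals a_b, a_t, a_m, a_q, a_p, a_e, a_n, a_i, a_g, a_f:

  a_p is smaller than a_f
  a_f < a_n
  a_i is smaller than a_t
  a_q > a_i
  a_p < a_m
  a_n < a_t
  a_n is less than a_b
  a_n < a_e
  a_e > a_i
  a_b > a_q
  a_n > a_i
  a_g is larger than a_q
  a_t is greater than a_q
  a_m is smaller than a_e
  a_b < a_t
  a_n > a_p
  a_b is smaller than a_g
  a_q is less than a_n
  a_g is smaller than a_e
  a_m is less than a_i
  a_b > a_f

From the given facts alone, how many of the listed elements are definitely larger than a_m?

From a_m the given relations immediately reach a_i, a_e.
From those, a_q, a_n, a_t — 5 in total.
From those, a_b, a_g — 7 in total.
Nothing else is reachable above a_m; 7 in all.

7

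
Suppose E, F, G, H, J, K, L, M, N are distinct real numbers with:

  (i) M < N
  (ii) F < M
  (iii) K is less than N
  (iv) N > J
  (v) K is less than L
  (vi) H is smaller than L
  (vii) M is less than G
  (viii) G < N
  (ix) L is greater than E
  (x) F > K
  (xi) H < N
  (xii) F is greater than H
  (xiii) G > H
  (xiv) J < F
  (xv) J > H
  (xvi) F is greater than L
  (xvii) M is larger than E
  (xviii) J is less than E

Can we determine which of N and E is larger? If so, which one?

E < L and L < F give E < F.
Then F < M extends the chain to M.
With M < G: E < L < F < M < G.
Then G < N extends the chain to N.
So N is larger.

N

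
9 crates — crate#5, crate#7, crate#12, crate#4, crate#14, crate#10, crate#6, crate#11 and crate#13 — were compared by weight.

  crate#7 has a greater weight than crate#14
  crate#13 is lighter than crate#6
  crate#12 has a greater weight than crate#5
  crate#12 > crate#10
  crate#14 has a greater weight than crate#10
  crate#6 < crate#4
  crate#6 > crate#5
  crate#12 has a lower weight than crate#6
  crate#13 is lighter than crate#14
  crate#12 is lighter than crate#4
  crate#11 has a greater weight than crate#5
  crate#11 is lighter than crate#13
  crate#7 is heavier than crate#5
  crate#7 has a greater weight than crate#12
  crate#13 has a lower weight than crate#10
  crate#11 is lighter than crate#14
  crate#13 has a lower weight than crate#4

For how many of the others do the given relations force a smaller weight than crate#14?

From crate#14 the given relations immediately reach crate#11, crate#13, crate#10.
From those, crate#5 — 4 in total.
No other element is forced below crate#14 by the given relations, so the count is 4.

4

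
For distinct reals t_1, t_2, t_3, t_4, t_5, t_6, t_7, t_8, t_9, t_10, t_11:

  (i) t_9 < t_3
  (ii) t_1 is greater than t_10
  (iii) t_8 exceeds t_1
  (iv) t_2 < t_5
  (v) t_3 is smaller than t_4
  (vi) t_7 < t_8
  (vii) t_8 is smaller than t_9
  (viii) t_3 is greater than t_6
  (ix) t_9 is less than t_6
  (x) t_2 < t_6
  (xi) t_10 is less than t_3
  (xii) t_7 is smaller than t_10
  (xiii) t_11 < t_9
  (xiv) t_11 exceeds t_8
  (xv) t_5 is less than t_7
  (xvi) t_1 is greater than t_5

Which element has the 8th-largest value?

t_10

The consecutive relations fix a unique order: t_2 < t_5 < t_7 < t_10 < t_1 < t_8 < t_11 < t_9 < t_6 < t_3 < t_4.
Counting 8 from the largest end gives t_10.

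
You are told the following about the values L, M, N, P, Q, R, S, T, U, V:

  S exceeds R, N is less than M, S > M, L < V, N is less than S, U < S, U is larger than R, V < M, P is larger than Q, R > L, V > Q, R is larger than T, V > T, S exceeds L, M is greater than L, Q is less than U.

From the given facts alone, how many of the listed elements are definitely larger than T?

From T the given relations immediately reach R, V.
From those, U, M, S — 5 in total.
No other element is forced above T by the given relations, so the count is 5.

5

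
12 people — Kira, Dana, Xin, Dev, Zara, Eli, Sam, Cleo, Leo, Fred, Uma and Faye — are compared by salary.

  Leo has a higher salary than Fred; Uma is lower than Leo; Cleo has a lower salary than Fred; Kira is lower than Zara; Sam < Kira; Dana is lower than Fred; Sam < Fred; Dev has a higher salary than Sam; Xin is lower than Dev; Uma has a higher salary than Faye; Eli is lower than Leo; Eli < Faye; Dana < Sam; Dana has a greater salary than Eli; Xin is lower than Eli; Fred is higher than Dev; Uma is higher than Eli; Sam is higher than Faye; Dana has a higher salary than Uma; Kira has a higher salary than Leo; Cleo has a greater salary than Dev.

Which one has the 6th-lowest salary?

Chaining the given pairs: Xin < Eli < Faye < Uma < Dana < Sam < Dev < Cleo < Fred < Leo < Kira < Zara.
The 6th smallest is Sam.

Sam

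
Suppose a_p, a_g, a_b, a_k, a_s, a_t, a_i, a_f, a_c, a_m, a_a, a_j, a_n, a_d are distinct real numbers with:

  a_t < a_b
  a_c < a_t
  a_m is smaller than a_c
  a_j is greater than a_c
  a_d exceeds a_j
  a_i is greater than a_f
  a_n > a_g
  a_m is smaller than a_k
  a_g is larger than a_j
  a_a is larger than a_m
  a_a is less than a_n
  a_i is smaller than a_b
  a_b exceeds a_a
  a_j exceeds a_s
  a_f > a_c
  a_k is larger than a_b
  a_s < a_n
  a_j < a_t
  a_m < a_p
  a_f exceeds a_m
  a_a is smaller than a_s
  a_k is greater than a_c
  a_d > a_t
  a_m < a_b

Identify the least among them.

a_m

a_a is not least since a_m < a_a; a_s is not least since a_a < a_s; a_c is not least since a_m < a_c; a_j is not least since a_c < a_j; a_t is not least since a_j < a_t; a_g is not least since a_j < a_g; a_n is not least since a_s < a_n; a_f is not least since a_m < a_f; a_i is not least since a_f < a_i; a_d is not least since a_t < a_d; a_b is not least since a_i < a_b; a_k is not least since a_c < a_k; a_p is not least since a_m < a_p.
Only a_m has nothing below it, so a_m is the least.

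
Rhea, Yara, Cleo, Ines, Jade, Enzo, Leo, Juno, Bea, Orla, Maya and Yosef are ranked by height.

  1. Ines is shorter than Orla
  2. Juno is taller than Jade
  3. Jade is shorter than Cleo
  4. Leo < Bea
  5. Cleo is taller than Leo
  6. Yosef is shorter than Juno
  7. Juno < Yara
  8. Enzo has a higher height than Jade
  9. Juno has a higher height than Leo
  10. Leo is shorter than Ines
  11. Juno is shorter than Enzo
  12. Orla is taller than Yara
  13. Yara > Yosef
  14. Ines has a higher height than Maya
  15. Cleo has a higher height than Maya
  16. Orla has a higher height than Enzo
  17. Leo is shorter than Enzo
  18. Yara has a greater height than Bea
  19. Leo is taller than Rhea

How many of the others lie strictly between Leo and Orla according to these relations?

5

Chaining upward from Leo reaches: Bea, Juno, Ines, Yara, Cleo, Enzo.
Chaining downward from Orla reaches: Rhea, Jade, Yosef, Bea, Juno, Maya, Ines, Yara, Enzo.
Strictly between Leo and Orla are those in both lists: Bea, Juno, Ines, Yara, Enzo — 5 elements.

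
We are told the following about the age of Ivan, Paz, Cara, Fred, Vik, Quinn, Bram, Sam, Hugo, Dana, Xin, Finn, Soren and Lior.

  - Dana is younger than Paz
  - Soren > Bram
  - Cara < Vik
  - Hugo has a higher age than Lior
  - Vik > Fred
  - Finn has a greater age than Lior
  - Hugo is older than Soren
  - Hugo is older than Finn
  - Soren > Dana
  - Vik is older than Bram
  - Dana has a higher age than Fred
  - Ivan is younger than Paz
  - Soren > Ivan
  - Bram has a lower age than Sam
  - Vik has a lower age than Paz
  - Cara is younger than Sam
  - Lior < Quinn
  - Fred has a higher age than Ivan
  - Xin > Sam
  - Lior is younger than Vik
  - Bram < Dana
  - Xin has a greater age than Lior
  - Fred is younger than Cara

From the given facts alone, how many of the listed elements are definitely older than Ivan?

Directly above Ivan: Fred, Soren, Paz.
One step further: Dana, Cara, Hugo, Vik (7 so far).
One step further: Sam (8 so far).
One step further: Xin (9 so far).
No other element is forced above Ivan by the given relations, so the count is 9.

9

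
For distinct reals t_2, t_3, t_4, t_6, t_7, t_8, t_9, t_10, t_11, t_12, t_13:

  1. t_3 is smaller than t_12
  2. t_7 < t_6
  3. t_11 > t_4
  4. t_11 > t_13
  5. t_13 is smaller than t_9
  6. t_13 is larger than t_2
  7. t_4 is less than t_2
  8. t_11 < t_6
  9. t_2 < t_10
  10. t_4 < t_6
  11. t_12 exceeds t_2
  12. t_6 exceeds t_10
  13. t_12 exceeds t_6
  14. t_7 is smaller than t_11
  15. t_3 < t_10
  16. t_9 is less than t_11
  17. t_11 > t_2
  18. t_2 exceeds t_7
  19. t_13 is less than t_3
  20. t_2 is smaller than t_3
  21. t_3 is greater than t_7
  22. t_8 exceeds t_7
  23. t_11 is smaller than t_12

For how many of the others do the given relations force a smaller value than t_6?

8

Directly below t_6: t_4, t_7, t_11, t_10.
One step further: t_2, t_13, t_9, t_3 (8 so far).
No other element is forced below t_6 by the given relations, so the count is 8.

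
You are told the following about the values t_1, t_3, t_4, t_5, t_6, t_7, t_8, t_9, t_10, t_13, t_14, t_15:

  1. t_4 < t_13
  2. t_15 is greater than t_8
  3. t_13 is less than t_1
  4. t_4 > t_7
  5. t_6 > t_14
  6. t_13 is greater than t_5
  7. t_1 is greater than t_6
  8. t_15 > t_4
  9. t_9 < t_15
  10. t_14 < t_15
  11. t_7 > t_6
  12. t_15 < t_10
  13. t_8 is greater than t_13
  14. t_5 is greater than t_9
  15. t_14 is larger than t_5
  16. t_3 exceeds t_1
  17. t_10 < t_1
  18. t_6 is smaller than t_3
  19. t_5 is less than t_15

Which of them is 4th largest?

Chaining the given pairs: t_9 < t_5 < t_14 < t_6 < t_7 < t_4 < t_13 < t_8 < t_15 < t_10 < t_1 < t_3.
Counting 4 from the largest end gives t_15.

t_15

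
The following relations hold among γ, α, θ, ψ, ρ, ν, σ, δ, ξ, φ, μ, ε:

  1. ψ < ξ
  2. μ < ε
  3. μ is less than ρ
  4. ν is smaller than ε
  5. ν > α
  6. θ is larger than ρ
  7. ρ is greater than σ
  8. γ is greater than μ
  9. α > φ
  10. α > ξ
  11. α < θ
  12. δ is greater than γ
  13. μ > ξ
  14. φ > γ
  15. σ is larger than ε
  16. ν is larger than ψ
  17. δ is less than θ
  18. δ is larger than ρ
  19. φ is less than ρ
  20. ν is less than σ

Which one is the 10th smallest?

Piecing the relations together gives one ordering: ψ < ξ < μ < γ < φ < α < ν < ε < σ < ρ < δ < θ.
The 10th smallest is ρ.

ρ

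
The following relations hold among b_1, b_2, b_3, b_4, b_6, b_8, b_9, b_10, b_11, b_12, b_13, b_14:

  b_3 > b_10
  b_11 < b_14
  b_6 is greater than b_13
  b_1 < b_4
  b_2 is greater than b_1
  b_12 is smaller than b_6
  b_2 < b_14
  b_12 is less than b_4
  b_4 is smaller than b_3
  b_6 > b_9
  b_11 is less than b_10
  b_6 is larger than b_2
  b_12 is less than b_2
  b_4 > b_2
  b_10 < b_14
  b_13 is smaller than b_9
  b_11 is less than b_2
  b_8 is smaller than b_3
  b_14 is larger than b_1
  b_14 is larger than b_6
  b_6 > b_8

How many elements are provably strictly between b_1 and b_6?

Chaining upward from b_1 reaches: b_2, b_4, b_14, b_3.
Chaining downward from b_6 reaches: b_8, b_13, b_9, b_11, b_12, b_2.
Strictly between b_1 and b_6 are those in both lists: b_2 — 1 element.

1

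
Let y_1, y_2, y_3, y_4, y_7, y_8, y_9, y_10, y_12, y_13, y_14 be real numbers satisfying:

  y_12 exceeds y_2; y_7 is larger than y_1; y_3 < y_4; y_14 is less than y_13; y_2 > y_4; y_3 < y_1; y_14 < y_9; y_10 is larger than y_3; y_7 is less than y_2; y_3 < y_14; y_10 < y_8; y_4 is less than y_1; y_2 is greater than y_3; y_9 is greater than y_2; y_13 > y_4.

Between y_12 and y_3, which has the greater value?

y_3 < y_4 and y_4 < y_1 give y_3 < y_1.
With y_1 < y_7: y_3 < y_4 < y_1 < y_7.
Then y_7 < y_2 extends the chain to y_2.
Then y_2 < y_12 extends the chain to y_12.
So y_3 < y_12; y_12 is the larger of the two.

y_12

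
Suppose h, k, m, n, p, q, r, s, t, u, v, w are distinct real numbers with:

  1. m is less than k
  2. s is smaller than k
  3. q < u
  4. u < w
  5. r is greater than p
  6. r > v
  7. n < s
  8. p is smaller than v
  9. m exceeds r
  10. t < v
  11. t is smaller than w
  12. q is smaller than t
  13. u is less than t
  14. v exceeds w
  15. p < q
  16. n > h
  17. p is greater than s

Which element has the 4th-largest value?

The consecutive relations fix a unique order: h < n < s < p < q < u < t < w < v < r < m < k.
The 4th largest is v.

v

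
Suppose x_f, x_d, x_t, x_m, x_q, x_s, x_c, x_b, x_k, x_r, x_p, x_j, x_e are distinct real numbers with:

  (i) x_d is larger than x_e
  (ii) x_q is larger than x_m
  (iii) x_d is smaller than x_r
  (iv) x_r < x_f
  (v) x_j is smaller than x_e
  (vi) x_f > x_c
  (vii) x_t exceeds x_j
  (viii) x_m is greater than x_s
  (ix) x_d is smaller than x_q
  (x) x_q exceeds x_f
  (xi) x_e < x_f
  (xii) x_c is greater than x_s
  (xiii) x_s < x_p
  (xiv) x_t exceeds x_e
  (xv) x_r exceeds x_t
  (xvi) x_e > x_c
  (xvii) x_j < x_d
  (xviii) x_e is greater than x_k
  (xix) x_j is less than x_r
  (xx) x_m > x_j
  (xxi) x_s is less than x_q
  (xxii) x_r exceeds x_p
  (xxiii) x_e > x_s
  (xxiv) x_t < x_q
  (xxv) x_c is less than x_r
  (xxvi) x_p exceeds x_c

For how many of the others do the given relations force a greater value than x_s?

From x_s the given relations immediately reach x_c, x_e, x_p, x_m, x_q.
From those, x_d, x_t, x_r, x_f — 9 in total.
No other element is forced above x_s by the given relations, so the count is 9.

9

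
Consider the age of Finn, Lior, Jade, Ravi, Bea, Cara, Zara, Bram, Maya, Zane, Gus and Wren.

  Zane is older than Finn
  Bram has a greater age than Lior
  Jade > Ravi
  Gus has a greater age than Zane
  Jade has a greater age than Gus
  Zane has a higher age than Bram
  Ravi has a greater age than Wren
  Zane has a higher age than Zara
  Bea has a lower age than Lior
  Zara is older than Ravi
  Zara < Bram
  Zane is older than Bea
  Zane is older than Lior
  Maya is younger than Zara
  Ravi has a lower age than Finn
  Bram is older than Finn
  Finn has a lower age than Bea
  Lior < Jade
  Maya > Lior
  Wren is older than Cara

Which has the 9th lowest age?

Bram

Piecing the relations together gives one ordering: Cara < Wren < Ravi < Finn < Bea < Lior < Maya < Zara < Bram < Zane < Gus < Jade.
Counting 9 from the smallest end gives Bram.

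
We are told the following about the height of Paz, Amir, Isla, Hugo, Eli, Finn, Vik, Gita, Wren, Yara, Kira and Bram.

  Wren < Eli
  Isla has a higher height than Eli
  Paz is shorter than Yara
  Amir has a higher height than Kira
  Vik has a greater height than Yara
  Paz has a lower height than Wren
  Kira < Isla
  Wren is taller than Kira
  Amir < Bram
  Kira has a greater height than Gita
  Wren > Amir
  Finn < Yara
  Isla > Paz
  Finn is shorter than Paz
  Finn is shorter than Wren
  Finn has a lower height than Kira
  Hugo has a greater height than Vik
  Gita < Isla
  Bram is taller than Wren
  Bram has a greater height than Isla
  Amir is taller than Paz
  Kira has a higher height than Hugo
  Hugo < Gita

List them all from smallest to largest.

The consecutive links are each given: Finn < Paz; Paz < Yara; Yara < Vik; Vik < Hugo; Hugo < Gita; Gita < Kira; Kira < Amir; Amir < Wren; Wren < Eli; Eli < Isla; Isla < Bram.

Finn < Paz < Yara < Vik < Hugo < Gita < Kira < Amir < Wren < Eli < Isla < Bram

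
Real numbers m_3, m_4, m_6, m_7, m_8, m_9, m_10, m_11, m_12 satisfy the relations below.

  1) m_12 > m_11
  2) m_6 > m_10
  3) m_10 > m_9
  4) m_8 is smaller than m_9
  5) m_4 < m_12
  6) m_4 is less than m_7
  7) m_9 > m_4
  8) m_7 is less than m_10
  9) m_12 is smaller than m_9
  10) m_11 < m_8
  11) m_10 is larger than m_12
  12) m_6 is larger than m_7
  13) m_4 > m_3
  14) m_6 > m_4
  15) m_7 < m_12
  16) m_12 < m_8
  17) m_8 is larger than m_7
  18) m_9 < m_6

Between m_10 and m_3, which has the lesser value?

Following the relations from m_3: m_3 < m_4 < m_7 < m_12 < m_8 < m_9 < m_10.
So m_3 < m_10; m_3 is the smaller of the two.

m_3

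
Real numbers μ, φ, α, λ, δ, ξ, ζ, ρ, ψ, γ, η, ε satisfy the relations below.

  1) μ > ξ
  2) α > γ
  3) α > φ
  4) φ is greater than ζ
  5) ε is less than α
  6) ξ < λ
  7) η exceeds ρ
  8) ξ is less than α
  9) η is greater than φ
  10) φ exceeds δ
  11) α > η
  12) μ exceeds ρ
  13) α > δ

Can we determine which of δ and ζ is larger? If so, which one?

Following every chain through ζ: above ζ we get φ, η, α.
δ is not reached, and no chain runs the other way from δ to ζ.
So the given relations leave the order of ζ and δ undetermined.

undetermined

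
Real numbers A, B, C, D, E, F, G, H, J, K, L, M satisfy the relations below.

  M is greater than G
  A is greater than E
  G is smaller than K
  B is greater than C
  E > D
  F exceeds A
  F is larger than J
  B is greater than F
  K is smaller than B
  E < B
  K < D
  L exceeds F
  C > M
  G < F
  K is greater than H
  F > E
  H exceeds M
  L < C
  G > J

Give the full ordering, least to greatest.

The consecutive links are each given: J < G; G < M; M < H; H < K; K < D; D < E; E < A; A < F; F < L; L < C; C < B.

J < G < M < H < K < D < E < A < F < L < C < B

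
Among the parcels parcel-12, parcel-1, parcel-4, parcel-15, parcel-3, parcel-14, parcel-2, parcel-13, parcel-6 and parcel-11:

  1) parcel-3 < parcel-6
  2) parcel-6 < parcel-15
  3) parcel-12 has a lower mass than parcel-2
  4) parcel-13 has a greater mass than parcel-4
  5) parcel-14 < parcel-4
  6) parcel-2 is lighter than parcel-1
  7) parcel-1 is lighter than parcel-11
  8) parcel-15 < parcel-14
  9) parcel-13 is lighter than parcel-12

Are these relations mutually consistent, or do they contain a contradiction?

consistent

Every relation is compatible with parcel-3 < parcel-6 < parcel-15 < parcel-14 < parcel-4 < parcel-13 < parcel-12 < parcel-2 < parcel-1 < parcel-11; the set is consistent.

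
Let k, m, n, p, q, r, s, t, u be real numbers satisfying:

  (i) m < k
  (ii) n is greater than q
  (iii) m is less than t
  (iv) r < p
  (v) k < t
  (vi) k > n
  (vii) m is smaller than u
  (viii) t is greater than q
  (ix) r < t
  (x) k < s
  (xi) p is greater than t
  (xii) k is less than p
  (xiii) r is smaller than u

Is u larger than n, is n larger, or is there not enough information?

Following every chain through n: above n we get k, t, p, s; below n we get q.
u is not reached, and no chain runs the other way from u to n.
So the given relations leave the order of n and u undetermined.

undetermined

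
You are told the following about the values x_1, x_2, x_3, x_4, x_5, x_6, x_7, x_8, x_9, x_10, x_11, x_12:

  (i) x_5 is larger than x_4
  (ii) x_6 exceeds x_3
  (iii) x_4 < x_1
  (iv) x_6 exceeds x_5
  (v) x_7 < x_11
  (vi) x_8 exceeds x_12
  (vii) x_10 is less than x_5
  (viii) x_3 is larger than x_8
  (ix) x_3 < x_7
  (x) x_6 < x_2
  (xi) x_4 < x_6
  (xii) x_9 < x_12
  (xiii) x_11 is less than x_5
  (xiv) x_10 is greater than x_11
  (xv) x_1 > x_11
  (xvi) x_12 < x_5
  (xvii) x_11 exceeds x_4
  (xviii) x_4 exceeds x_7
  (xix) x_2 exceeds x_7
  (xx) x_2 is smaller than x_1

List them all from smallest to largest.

x_9 < x_12 < x_8 < x_3 < x_7 < x_4 < x_11 < x_10 < x_5 < x_6 < x_2 < x_1

Each adjacent pair is fixed by a given relation: x_9 < x_12; x_12 < x_8; x_8 < x_3; x_3 < x_7; x_7 < x_4; x_4 < x_11; x_11 < x_10; x_10 < x_5; x_5 < x_6; x_6 < x_2; x_2 < x_1. Chaining them end to end gives the full order.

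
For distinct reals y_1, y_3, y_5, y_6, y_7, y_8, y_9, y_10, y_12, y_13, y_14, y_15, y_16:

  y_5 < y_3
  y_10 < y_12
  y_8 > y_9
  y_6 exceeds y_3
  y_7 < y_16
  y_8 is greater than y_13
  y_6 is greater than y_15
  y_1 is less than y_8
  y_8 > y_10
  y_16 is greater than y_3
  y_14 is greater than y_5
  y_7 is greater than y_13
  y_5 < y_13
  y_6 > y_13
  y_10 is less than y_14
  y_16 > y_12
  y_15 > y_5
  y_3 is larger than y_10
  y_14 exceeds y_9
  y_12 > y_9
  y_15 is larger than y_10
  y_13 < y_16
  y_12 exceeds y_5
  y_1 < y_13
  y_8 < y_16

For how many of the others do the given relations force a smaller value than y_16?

9

Directly below y_16: y_13, y_12, y_3, y_7, y_8.
One step further: y_10, y_1, y_9, y_5 (9 so far).
No other element is forced below y_16 by the given relations, so the count is 9.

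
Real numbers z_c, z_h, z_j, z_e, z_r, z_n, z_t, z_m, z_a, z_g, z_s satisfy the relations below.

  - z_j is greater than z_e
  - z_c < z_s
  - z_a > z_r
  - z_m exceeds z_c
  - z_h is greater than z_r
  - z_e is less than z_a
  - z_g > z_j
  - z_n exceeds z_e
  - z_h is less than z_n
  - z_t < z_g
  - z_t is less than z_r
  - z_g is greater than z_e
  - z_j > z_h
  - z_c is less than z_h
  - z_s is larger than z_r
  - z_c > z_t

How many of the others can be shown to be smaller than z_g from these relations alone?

The elements the relations force below z_g are z_e, z_t, z_r, z_c, z_h, z_j — no chain reaches any other.
That is 6.

6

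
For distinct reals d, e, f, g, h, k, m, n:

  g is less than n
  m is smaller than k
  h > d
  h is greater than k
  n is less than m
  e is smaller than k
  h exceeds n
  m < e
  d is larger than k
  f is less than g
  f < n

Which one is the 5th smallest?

e

Chaining the given pairs: f < g < n < m < e < k < d < h.
Counting 5 from the smallest end gives e.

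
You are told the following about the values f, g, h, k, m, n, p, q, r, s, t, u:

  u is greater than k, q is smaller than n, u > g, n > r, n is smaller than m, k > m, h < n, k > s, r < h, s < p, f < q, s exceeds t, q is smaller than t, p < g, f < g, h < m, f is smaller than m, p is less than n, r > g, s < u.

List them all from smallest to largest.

f < q < t < s < p < g < r < h < n < m < k < u

Nothing is placed below f, so it is least; from there f < q; q < t; t < s; s < p; p < g; g < r; r < h; h < n; n < m; m < k; k < u, each given directly.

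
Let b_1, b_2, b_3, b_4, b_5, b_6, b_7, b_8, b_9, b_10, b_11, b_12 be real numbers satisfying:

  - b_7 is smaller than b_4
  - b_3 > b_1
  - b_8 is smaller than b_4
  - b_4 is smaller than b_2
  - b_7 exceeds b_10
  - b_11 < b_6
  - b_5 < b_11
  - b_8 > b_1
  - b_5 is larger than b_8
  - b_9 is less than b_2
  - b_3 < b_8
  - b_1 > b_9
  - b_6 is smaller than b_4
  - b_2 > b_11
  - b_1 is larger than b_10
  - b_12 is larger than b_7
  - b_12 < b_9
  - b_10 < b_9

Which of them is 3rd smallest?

b_12

Piecing the relations together gives one ordering: b_10 < b_7 < b_12 < b_9 < b_1 < b_3 < b_8 < b_5 < b_11 < b_6 < b_4 < b_2.
The 3rd smallest is b_12.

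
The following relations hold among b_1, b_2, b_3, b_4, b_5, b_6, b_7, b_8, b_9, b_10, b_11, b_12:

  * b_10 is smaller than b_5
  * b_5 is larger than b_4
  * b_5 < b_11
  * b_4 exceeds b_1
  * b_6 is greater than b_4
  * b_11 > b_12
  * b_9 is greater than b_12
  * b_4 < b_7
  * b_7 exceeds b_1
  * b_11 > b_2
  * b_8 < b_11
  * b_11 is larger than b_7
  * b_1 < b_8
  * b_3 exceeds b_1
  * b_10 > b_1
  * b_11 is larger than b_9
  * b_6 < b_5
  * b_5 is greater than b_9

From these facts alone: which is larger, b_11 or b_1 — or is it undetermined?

b_1 < b_4 and b_4 < b_6 give b_1 < b_6.
Then b_6 < b_5 extends the chain to b_5.
With b_5 < b_11: b_1 < b_4 < b_6 < b_5 < b_11.
So b_11 is larger.

b_11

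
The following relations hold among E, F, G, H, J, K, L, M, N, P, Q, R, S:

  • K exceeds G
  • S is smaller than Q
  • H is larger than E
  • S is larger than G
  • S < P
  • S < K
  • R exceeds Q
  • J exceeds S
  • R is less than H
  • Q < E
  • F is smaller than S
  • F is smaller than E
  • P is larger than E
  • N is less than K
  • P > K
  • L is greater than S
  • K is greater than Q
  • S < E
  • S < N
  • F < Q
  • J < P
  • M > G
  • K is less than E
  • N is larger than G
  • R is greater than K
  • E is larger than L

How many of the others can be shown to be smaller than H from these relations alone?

9

The elements the relations force below H are G, F, S, Q, N, L, K, E, R — no chain reaches any other.
That is 9.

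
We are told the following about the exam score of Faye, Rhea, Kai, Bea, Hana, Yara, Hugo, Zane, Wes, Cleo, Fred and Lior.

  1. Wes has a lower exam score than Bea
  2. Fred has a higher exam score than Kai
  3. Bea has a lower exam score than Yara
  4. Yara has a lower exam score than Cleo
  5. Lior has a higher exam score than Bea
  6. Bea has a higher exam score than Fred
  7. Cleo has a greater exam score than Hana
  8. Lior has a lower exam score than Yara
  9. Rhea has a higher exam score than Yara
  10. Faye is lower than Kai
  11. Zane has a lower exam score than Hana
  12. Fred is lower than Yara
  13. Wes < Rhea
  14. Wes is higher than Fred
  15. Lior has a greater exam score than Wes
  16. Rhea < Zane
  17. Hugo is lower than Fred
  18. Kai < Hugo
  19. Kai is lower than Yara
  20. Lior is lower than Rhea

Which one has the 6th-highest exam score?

Lior

Chaining the given pairs: Faye < Kai < Hugo < Fred < Wes < Bea < Lior < Yara < Rhea < Zane < Hana < Cleo.
Counting 6 from the largest end gives Lior.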